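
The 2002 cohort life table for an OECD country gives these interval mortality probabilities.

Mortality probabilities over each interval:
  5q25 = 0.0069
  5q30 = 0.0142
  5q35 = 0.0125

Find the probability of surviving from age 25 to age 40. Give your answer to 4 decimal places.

The overall survival probability is (1 − 0.0069) × (1 − 0.0142) × (1 − 0.0125).
= 0.9931 × 0.9858 × 0.9875 = 0.966761.

0.9668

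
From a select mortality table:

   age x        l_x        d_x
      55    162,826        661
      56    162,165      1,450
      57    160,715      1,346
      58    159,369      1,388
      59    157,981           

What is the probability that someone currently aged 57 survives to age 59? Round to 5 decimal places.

0.98299

We want 2p57 = l_59/l_57.
The conditional survival probability is l_59/l_57 = 157,981/160,715 = 0.982989.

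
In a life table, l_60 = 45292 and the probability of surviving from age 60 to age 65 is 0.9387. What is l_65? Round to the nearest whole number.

42516

l_65 = l_60 × p = 45292 × 0.9387 = 42516.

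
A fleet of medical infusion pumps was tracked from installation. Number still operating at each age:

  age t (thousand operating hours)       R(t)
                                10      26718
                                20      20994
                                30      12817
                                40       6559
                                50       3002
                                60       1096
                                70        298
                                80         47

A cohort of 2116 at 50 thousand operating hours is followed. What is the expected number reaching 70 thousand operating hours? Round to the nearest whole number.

210

The relevant probability is 298/3002 = 0.099267.
Expected number = 2116 × 0.099267 = 210.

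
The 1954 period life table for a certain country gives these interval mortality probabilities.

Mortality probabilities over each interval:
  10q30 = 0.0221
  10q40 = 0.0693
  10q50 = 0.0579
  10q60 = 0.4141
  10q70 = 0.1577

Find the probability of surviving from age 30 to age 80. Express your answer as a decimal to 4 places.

Chaining the interval survival probabilities: (1 − 0.0221) × (1 − 0.0693) × (1 − 0.0579) × (1 − 0.4141) × (1 − 0.1577).
= 0.9779 × 0.9307 × 0.9421 × 0.5859 × 0.8423 = 0.423147.

0.4231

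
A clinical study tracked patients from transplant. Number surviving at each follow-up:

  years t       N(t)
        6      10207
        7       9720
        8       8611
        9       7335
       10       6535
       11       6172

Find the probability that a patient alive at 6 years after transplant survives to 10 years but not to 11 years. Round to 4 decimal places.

0.0356

This is the probability of reaching 10 but not 11, conditional on being alive at 6: (N(10) − N(11)) / N(6).
= (6535 − 6172) / 10207 = 363 / 10207 = 0.035564.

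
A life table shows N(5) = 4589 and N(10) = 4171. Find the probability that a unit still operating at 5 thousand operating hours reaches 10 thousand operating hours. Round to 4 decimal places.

0.9089

The conditional survival probability is N(10)/N(5) = 4171/4589 = 0.908913.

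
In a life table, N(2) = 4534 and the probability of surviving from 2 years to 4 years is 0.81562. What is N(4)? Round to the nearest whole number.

N(4) = N(2) × p = 4534 × 0.81562 = 3698.

3698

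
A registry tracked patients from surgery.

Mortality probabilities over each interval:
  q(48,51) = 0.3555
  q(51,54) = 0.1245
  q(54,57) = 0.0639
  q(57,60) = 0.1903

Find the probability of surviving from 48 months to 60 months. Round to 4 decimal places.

P(survive 48→60) = (1 − 0.3555) × (1 − 0.1245) × (1 − 0.0639) × (1 − 0.1903).
= 0.6445 × 0.8755 × 0.9361 × 0.8097 = 0.427686.

0.4277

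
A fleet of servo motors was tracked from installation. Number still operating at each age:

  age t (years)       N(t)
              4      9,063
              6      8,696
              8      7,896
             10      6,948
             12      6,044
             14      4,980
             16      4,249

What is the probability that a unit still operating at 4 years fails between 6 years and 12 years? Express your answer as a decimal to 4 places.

0.2926

This is the probability of reaching 6 but not 12, conditional on being operational at 4: (N(6) − N(12)) / N(4).
= (8,696 − 6,044) / 9,063 = 2,652 / 9,063 = 0.292618.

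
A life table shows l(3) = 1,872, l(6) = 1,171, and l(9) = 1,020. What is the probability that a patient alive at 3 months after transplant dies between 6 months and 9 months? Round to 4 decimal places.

0.0807

This is the probability of reaching 6 but not 9, conditional on being alive at 3: (l(6) − l(9)) / l(3).
= (1,171 − 1,020) / 1,872 = 151 / 1,872 = 0.080662.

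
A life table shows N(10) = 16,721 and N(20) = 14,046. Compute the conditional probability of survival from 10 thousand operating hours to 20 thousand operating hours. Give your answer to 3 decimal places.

0.840

The conditional survival probability is N(20)/N(10) = 14,046/16,721 = 0.840022.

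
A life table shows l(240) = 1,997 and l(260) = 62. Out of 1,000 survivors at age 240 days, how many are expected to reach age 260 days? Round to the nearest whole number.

31

The relevant probability is 62/1,997 = 0.031047.
Expected number = 1,000 × 0.031047 = 31.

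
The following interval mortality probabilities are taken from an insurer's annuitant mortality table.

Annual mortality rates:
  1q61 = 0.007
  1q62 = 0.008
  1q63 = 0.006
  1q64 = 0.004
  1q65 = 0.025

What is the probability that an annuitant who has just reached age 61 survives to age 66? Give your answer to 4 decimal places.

The overall survival probability is (1 − 0.007) × (1 − 0.008) × (1 − 0.006) × (1 − 0.004) × (1 − 0.025).
= 0.993 × 0.992 × 0.994 × 0.996 × 0.975 = 0.950848.

0.9508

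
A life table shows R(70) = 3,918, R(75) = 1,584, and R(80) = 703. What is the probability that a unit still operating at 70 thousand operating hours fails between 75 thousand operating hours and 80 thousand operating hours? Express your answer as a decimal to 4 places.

0.2249

This is the probability of reaching 75 but not 80, conditional on being operational at 70: (R(75) − R(80)) / R(70).
= (1,584 − 703) / 3,918 = 881 / 3,918 = 0.224860.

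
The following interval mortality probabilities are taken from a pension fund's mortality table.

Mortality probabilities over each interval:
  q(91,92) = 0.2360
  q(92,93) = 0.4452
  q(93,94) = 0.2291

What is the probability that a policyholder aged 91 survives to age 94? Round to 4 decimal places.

Survival from 91 to 94 is the product of surviving each interval: (1 − 0.2360) × (1 − 0.4452) × (1 − 0.2291).
= 0.7640 × 0.5548 × 0.7709 = 0.326759.

0.3268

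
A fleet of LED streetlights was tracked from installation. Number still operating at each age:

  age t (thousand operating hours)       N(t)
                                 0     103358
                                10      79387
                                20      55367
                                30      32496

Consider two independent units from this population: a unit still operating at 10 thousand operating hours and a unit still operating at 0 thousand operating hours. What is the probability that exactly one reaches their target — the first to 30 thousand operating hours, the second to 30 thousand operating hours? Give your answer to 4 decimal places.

0.4663

p₁ = N(30)/N(10) = 32496/79387 = 0.409337; p₂ = N(30)/N(0) = 32496/103358 = 0.314402.
P(exactly one) = p₁(1−p₂) + (1−p₁)p₂ = 0.280641 + 0.185706 = 0.466346.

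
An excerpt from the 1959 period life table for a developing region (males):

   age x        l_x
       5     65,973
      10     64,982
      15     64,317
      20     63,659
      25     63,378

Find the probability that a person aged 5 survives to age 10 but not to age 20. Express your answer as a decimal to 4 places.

This is the probability of reaching 10 but not 20, conditional on being alive at 5: (l_10 − l_20) / l_5.
= (64,982 − 63,659) / 65,973 = 1,323 / 65,973 = 0.020054.

0.0201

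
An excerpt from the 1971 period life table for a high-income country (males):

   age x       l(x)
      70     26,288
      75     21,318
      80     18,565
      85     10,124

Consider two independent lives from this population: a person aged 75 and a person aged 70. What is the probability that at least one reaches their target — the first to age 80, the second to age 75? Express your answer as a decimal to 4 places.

p₁ = l(80)/l(75) = 18,565/21,318 = 0.870860; p₂ = l(75)/l(70) = 21,318/26,288 = 0.810940.
P(at least one) = 1 − (1−p₁)(1−p₂) = 1 − 0.129140 × 0.189060 = 0.975585.

0.9756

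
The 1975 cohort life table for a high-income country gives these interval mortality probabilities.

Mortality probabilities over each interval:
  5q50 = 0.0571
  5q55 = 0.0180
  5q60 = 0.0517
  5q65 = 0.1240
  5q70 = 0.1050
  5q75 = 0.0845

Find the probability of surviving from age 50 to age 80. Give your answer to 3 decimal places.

0.630

Survival from 50 to 80 is the product of surviving each interval: (1 − 0.0571) × (1 − 0.0180) × (1 − 0.0517) × (1 − 0.1240) × (1 − 0.1050) × (1 − 0.0845).
= 0.9429 × 0.9820 × 0.9483 × 0.8760 × 0.8950 × 0.9155 = 0.630243.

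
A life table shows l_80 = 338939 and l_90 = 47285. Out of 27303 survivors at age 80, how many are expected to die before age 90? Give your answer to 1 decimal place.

The relevant probability is 1 − 47285/338939 = 0.860491.
Expected number = 27303 × 0.860491 = 23494.0.

23494.0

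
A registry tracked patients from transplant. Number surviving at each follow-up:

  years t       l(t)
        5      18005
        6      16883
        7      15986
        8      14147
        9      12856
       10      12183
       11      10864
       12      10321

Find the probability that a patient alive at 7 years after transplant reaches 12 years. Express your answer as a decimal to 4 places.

0.6456

The conditional survival probability is l(12)/l(7) = 10321/15986 = 0.645627.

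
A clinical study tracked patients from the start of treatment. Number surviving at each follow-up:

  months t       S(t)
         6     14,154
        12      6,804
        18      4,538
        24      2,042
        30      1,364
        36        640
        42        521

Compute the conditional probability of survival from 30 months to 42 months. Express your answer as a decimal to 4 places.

0.3820

The conditional survival probability is S(42)/S(30) = 521/1,364 = 0.381965.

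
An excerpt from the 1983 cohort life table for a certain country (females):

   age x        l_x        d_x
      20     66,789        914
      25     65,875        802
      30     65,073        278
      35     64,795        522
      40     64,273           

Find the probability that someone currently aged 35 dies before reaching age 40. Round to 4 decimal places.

0.0081

P(die before 40 | alive at 35) = 1 − l_40/l_35 = 1 − 64,273/64,795 = (522)/64,795 = 0.008056.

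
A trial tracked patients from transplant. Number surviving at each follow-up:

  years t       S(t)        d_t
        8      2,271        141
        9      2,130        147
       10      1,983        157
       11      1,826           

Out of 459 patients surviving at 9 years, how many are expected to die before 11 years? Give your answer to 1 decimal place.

65.5

The relevant probability is 1 − 1,826/2,130 = 0.142723.
Expected number = 459 × 0.142723 = 65.5.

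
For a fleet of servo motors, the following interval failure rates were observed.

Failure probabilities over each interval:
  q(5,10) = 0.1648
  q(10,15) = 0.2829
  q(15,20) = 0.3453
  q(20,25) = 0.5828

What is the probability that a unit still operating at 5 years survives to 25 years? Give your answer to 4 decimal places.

0.1636

Chaining the interval survival probabilities: (1 − 0.1648) × (1 − 0.2829) × (1 − 0.3453) × (1 − 0.5828).
= 0.8352 × 0.7171 × 0.6547 × 0.4172 = 0.163590.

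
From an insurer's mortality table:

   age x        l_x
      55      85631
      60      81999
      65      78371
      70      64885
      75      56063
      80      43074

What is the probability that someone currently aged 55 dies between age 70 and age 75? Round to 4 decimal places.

We want 15|5q55 = (l_70 − l_75)/l_55.
This is the probability of reaching 70 but not 75, conditional on being alive at 55: (l_70 − l_75) / l_55.
= (64885 − 56063) / 85631 = 8822 / 85631 = 0.103023.

0.1030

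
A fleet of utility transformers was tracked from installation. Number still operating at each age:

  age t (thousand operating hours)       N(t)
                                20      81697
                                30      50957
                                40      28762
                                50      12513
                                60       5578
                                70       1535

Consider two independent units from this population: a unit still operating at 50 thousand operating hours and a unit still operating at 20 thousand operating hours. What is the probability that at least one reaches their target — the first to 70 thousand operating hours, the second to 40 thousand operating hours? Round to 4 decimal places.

p₁ = N(70)/N(50) = 1535/12513 = 0.122672; p₂ = N(40)/N(20) = 28762/81697 = 0.352057.
P(at least one) = 1 − (1−p₁)(1−p₂) = 1 − 0.877328 × 0.647943 = 0.431541.

0.4315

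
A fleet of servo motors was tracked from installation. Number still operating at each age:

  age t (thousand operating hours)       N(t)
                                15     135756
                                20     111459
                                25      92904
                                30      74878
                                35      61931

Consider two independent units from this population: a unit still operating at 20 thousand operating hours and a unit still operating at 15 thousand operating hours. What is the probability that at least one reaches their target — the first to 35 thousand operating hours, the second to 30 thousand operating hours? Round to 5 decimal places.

p₁ = N(35)/N(20) = 61931/111459 = 0.555639; p₂ = N(30)/N(15) = 74878/135756 = 0.551563.
P(at least one) = 1 − (1−p₁)(1−p₂) = 1 − 0.444361 × 0.448437 = 0.800732.

0.80073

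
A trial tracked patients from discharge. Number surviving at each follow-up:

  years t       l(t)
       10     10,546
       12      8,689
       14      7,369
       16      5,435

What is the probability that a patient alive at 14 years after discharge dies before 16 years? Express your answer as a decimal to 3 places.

0.262

P(die before 16 | alive at 14) = 1 − l(16)/l(14) = 1 − 5,435/7,369 = (1,934)/7,369 = 0.262451.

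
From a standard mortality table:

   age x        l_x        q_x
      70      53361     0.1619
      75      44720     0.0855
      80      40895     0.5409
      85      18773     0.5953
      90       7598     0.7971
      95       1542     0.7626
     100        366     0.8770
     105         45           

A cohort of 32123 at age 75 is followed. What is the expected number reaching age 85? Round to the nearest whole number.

The relevant probability is 18773/44720 = 0.419790.
Expected number = 32123 × 0.419790 = 13485.

13485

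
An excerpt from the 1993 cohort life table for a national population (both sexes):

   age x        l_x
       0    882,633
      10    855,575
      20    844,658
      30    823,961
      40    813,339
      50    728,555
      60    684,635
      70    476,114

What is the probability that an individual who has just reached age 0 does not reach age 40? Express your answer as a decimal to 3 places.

P(die before 40 | alive at 0) = 1 − l_40/l_0 = 1 − 813,339/882,633 = (69,294)/882,633 = 0.078508.

0.079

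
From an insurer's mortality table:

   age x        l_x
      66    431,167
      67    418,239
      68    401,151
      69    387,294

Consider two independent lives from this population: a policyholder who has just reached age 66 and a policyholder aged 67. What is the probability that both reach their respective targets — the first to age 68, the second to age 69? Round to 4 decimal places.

0.8615

p₁ = l_68/l_66 = 401,151/431,167 = 0.930384; p₂ = l_69/l_67 = 387,294/418,239 = 0.926011.
P(both) = p₁ × p₂ = 0.930384 × 0.926011 = 0.861546.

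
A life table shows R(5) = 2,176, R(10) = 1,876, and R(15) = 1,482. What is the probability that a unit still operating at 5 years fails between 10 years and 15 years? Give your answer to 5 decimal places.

0.18107

This is the probability of reaching 10 but not 15, conditional on being operational at 5: (R(10) − R(15)) / R(5).
= (1,876 − 1,482) / 2,176 = 394 / 2,176 = 0.181066.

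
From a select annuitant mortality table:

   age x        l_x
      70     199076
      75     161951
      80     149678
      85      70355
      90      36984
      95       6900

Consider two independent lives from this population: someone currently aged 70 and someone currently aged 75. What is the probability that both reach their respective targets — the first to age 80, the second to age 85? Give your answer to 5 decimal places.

p₁ = l_80/l_70 = 149678/199076 = 0.751864; p₂ = l_85/l_75 = 70355/161951 = 0.434422.
P(both) = p₁ × p₂ = 0.751864 × 0.434422 = 0.326626.

0.32663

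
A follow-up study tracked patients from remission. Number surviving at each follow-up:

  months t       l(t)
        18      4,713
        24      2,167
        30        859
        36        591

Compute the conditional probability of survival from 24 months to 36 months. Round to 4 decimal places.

The conditional survival probability is l(36)/l(24) = 591/2,167 = 0.272727.

0.2727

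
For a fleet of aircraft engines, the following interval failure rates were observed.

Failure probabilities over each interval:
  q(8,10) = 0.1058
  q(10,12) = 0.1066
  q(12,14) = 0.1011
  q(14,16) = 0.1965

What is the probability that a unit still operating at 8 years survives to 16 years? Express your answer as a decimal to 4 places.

0.5770

P(survive 8→16) = (1 − 0.1058) × (1 − 0.1066) × (1 − 0.1011) × (1 − 0.1965).
= 0.8942 × 0.8934 × 0.8989 × 0.8035 = 0.577003.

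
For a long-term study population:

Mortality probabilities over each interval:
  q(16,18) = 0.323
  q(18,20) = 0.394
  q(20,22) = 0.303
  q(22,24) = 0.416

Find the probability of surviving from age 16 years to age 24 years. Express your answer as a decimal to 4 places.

0.1670

Chaining the interval survival probabilities: (1 − 0.323) × (1 − 0.394) × (1 − 0.303) × (1 − 0.416).
= 0.677 × 0.606 × 0.697 × 0.584 = 0.166996.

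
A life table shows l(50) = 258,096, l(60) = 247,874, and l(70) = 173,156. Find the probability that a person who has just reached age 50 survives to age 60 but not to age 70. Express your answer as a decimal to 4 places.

This is the probability of reaching 60 but not 70, conditional on being alive at 50: (l(60) − l(70)) / l(50).
= (247,874 − 173,156) / 258,096 = 74,718 / 258,096 = 0.289497.

0.2895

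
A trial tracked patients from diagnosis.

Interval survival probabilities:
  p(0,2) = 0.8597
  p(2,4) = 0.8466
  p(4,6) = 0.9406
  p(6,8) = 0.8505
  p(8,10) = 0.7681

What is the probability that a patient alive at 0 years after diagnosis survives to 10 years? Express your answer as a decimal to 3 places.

Survival from 0 to 10 is the product of surviving each interval: 0.8597 × 0.8466 × 0.9406 × 0.8505 × 0.7681.
= 0.447221.

0.447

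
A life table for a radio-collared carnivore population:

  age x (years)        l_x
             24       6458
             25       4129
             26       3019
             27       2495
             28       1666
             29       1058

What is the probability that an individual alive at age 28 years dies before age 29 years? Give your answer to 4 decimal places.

P(die before 29 | alive at 28) = 1 − l_29/l_28 = 1 − 1058/1666 = (608)/1666 = 0.364946.

0.3649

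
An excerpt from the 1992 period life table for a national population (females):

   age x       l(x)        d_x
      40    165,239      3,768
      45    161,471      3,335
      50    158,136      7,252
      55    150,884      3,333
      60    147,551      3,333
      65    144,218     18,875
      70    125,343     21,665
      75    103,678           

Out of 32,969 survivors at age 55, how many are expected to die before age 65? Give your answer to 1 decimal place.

1456.6

The relevant probability is 1 − 144,218/150,884 = 0.044180.
Expected number = 32,969 × 0.044180 = 1456.6.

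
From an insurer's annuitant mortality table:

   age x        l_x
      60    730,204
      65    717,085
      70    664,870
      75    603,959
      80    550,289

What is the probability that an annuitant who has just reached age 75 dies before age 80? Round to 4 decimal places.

0.0889

P(die before 80 | alive at 75) = 1 − l_80/l_75 = 1 − 550,289/603,959 = (53,670)/603,959 = 0.088864.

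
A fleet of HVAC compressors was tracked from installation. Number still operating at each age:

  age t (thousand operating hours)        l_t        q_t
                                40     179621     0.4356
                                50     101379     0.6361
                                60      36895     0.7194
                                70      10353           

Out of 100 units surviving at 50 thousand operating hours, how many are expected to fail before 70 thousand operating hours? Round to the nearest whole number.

The relevant probability is 1 − 10353/101379 = 0.897878.
Expected number = 100 × 0.897878 = 90.

90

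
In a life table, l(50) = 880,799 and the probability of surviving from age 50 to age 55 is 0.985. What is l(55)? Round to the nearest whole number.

867587

l(55) = l(50) × p = 880,799 × 0.985 = 867587.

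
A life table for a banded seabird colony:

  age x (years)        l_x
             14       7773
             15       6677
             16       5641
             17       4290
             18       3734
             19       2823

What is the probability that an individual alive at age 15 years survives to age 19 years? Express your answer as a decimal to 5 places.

The conditional survival probability is l_19/l_15 = 2823/6677 = 0.422795.

0.42279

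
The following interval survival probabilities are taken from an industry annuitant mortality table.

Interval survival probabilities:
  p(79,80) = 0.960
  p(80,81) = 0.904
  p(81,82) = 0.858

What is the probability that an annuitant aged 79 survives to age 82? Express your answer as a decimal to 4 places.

0.7446

P(survive 79→82) = 0.960 × 0.904 × 0.858.
= 0.744607.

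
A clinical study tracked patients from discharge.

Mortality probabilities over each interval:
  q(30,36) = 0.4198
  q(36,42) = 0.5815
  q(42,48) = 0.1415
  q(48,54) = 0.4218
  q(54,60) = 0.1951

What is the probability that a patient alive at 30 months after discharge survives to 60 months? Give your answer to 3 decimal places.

0.097

P(survive 30→60) = (1 − 0.4198) × (1 − 0.5815) × (1 − 0.1415) × (1 − 0.4218) × (1 − 0.1951).
= 0.5802 × 0.4185 × 0.8585 × 0.5782 × 0.8049 = 0.097014.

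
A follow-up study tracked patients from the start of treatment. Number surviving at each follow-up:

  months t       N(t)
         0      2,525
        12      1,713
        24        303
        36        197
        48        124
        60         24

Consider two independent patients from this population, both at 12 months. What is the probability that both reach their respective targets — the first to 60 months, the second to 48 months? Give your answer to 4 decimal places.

p₁ = N(60)/N(12) = 24/1,713 = 0.014011; p₂ = N(48)/N(12) = 124/1,713 = 0.072388.
P(both) = p₁ × p₂ = 0.014011 × 0.072388 = 0.001014.

0.0010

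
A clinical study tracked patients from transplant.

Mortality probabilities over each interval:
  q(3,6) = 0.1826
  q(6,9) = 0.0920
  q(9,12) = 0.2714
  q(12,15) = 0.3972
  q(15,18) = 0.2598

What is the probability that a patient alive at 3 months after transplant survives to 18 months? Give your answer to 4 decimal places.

P(survive 3→18) = (1 − 0.1826) × (1 − 0.0920) × (1 − 0.2714) × (1 − 0.3972) × (1 − 0.2598).
= 0.8174 × 0.9080 × 0.7286 × 0.6028 × 0.7402 = 0.241286.

0.2413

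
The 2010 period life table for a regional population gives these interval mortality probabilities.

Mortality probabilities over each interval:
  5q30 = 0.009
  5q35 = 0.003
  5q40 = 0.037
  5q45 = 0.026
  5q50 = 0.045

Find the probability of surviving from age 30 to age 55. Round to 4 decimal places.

25p30 = (1 − 0.009) × (1 − 0.003) × (1 − 0.037) × (1 − 0.026) × (1 − 0.045).
= 0.991 × 0.997 × 0.963 × 0.974 × 0.955 = 0.885029.

0.8850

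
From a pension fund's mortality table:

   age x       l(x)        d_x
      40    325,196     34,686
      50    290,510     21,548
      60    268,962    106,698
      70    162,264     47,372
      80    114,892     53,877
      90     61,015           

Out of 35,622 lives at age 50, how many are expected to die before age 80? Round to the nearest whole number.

The relevant probability is 1 − 114,892/290,510 = 0.604516.
Expected number = 35,622 × 0.604516 = 21534.

21534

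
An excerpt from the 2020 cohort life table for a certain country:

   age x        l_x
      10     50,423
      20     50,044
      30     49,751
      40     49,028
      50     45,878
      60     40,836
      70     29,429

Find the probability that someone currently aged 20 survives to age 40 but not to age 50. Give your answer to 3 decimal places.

0.063

We want 20|10q20 = (l_40 − l_50)/l_20.
This is the probability of reaching 40 but not 50, conditional on being alive at 20: (l_40 − l_50) / l_20.
= (49,028 − 45,878) / 50,044 = 3,150 / 50,044 = 0.062945.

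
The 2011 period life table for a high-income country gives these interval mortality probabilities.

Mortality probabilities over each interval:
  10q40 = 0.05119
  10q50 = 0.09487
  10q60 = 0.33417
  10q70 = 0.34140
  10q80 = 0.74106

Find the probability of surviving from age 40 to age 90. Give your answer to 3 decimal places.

0.098

50p40 = (1 − 0.05119) × (1 − 0.09487) × (1 − 0.33417) × (1 − 0.34140) × (1 − 0.74106).
= 0.94881 × 0.90513 × 0.66583 × 0.65860 × 0.25894 = 0.097516.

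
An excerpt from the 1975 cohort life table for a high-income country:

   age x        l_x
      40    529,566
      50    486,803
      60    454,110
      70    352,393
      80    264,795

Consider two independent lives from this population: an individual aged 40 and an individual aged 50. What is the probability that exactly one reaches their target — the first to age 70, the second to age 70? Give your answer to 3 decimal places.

0.426

p₁ = l_70/l_40 = 352,393/529,566 = 0.665437; p₂ = l_70/l_50 = 352,393/486,803 = 0.723892.
P(exactly one) = p₁(1−p₂) + (1−p₁)p₂ = 0.183732 + 0.242187 = 0.425920.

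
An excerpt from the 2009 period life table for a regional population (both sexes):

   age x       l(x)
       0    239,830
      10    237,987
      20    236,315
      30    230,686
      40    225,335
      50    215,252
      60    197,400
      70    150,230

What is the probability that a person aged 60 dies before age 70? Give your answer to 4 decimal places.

P(die before 70 | alive at 60) = 1 − l(70)/l(60) = 1 − 150,230/197,400 = (47,170)/197,400 = 0.238956.

0.2390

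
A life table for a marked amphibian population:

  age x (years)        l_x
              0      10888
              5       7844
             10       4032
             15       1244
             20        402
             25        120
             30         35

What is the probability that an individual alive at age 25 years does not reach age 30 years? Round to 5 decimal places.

0.70833

P(die before 30 | alive at 25) = 1 − l_30/l_25 = 1 − 35/120 = (85)/120 = 0.708333.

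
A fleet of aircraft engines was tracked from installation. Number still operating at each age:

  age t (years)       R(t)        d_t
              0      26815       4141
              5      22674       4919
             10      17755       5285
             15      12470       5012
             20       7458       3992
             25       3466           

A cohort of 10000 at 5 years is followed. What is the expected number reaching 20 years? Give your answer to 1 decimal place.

3289.2

The relevant probability is 7458/22674 = 0.328923.
Expected number = 10000 × 0.328923 = 3289.2.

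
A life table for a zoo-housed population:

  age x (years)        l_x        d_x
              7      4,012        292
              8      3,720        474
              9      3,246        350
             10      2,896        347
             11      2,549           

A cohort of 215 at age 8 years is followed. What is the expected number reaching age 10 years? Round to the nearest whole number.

167

The relevant probability is 2,896/3,720 = 0.778495.
Expected number = 215 × 0.778495 = 167.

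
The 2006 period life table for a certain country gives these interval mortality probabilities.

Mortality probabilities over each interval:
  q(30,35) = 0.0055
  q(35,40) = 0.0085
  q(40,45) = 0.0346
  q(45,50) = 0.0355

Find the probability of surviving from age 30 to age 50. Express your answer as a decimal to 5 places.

0.91814

Chaining the interval survival probabilities: (1 − 0.0055) × (1 − 0.0085) × (1 − 0.0346) × (1 − 0.0355).
= 0.9945 × 0.9915 × 0.9654 × 0.9645 = 0.918136.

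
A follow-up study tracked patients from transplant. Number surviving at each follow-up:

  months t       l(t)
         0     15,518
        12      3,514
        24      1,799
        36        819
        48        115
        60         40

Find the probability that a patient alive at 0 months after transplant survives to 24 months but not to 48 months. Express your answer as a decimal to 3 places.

This is the probability of reaching 24 but not 48, conditional on being alive at 0: (l(24) − l(48)) / l(0).
= (1,799 − 115) / 15,518 = 1,684 / 15,518 = 0.108519.

0.109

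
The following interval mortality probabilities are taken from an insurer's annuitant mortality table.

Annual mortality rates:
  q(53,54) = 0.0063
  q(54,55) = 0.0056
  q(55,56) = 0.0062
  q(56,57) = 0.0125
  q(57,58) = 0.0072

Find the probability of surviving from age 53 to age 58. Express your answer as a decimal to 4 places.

P(survive 53→58) = (1 − 0.0063) × (1 − 0.0056) × (1 − 0.0062) × (1 − 0.0125) × (1 − 0.0072).
= 0.9937 × 0.9944 × 0.9938 × 0.9875 × 0.9928 = 0.962752.

0.9628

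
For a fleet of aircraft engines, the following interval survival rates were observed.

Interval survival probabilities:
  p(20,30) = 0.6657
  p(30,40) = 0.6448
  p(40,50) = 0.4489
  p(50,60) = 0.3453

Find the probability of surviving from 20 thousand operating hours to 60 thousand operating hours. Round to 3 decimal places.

Survival from 20 to 60 is the product of surviving each interval: 0.6657 × 0.6448 × 0.4489 × 0.3453.
= 0.066535.

0.067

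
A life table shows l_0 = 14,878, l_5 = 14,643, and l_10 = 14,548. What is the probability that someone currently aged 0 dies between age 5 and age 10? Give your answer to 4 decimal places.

0.0064

This is the probability of reaching 5 but not 10, conditional on being alive at 0: (l_5 − l_10) / l_0.
= (14,643 − 14,548) / 14,878 = 95 / 14,878 = 0.006385.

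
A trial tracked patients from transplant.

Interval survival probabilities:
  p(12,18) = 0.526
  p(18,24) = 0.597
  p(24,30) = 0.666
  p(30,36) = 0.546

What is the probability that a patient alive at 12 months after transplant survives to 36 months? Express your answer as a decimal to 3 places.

0.114

Chaining the interval survival probabilities: 0.526 × 0.597 × 0.666 × 0.546.
= 0.114190.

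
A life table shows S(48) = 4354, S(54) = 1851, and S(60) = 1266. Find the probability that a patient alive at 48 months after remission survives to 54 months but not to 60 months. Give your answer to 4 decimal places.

This is the probability of reaching 54 but not 60, conditional on being alive at 48: (S(54) − S(60)) / S(48).
= (1851 − 1266) / 4354 = 585 / 4354 = 0.134359.

0.1344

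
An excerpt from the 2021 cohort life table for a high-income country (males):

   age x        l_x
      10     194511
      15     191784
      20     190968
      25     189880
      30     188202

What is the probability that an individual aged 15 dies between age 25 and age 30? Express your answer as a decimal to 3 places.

We want 10|5q15 = (l_25 − l_30)/l_15.
This is the probability of reaching 25 but not 30, conditional on being alive at 15: (l_25 − l_30) / l_15.
= (189880 − 188202) / 191784 = 1678 / 191784 = 0.008749.

0.009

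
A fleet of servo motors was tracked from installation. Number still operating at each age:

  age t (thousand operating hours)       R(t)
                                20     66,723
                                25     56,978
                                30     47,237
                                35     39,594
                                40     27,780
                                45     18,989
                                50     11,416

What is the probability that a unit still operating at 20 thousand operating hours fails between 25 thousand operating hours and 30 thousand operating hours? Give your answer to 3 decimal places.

0.146

This is the probability of reaching 25 but not 30, conditional on being operational at 20: (R(25) − R(30)) / R(20).
= (56,978 − 47,237) / 66,723 = 9,741 / 66,723 = 0.145992.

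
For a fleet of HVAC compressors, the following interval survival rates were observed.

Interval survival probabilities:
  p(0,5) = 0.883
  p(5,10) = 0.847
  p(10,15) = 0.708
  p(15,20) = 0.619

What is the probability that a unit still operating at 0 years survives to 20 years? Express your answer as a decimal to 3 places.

The overall survival probability is 0.883 × 0.847 × 0.708 × 0.619.
= 0.327769.

0.328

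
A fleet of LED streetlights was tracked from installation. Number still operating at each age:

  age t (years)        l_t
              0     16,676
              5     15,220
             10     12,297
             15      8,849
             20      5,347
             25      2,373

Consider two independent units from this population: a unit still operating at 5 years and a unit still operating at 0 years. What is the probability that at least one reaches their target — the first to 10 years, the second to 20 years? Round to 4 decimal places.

p₁ = l_10/l_5 = 12,297/15,220 = 0.807950; p₂ = l_20/l_0 = 5,347/16,676 = 0.320640.
P(at least one) = 1 − (1−p₁)(1−p₂) = 1 − 0.192050 × 0.679360 = 0.869529.

0.8695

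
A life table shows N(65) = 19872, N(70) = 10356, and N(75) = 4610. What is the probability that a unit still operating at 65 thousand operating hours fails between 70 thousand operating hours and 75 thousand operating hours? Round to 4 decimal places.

0.2892

This is the probability of reaching 70 but not 75, conditional on being operational at 65: (N(70) − N(75)) / N(65).
= (10356 − 4610) / 19872 = 5746 / 19872 = 0.289151.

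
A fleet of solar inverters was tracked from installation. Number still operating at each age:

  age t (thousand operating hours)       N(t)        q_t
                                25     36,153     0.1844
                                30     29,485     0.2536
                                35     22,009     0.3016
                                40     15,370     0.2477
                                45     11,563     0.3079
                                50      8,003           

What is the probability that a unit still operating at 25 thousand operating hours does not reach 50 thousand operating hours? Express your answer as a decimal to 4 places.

0.7786

P(fail before 50 | operational at 25) = 1 − N(50)/N(25) = 1 − 8,003/36,153 = (28,150)/36,153 = 0.778635.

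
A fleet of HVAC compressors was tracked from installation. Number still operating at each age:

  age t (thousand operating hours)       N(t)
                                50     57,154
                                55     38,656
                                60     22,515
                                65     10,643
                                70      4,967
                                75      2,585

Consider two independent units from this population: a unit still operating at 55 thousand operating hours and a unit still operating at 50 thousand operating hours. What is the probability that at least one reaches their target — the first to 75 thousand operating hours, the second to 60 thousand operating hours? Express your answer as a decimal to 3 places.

p₁ = N(75)/N(55) = 2,585/38,656 = 0.066872; p₂ = N(60)/N(50) = 22,515/57,154 = 0.393936.
P(at least one) = 1 − (1−p₁)(1−p₂) = 1 − 0.933128 × 0.606064 = 0.434465.

0.434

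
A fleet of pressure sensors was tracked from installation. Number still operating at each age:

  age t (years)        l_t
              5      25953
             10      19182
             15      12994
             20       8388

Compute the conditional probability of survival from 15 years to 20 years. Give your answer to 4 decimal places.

0.6455

The conditional survival probability is l_20/l_15 = 8388/12994 = 0.645529.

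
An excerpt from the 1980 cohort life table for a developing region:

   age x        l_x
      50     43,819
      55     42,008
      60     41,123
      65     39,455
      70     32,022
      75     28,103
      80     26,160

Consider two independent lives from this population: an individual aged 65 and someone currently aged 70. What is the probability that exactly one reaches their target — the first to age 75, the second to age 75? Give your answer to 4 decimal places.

0.3397

p₁ = l_75/l_65 = 28,103/39,455 = 0.712280; p₂ = l_75/l_70 = 28,103/32,022 = 0.877615.
P(exactly one) = p₁(1−p₂) + (1−p₁)p₂ = 0.087172 + 0.252507 = 0.339680.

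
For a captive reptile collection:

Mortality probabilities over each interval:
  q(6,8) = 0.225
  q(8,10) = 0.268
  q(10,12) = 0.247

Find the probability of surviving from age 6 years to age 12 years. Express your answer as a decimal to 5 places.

0.42718

Chaining the interval survival probabilities: (1 − 0.225) × (1 − 0.268) × (1 − 0.247).
= 0.775 × 0.732 × 0.753 = 0.427177.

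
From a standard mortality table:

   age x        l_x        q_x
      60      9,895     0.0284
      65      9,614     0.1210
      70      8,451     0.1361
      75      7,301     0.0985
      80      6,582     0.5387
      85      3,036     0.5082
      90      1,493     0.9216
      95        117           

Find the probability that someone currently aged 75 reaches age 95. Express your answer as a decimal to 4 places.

We want 20p75 = l_95/l_75.
The conditional survival probability is l_95/l_75 = 117/7,301 = 0.016025.

0.0160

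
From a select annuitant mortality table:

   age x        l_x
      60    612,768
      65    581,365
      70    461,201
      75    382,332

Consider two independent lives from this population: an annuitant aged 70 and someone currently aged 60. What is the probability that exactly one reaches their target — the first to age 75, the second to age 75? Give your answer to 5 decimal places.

p₁ = l_75/l_70 = 382,332/461,201 = 0.828992; p₂ = l_75/l_60 = 382,332/612,768 = 0.623943.
P(exactly one) = p₁(1−p₂) + (1−p₁)p₂ = 0.311748 + 0.106699 = 0.418447.

0.41845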